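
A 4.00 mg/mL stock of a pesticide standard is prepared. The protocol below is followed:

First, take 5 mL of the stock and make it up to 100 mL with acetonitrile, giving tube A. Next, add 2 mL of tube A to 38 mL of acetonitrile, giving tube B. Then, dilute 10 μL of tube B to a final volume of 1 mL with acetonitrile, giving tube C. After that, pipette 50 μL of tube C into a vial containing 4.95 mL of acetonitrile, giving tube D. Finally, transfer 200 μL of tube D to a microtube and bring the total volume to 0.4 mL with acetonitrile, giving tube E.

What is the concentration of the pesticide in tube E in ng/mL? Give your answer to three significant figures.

0.500 ng/mL

Step 1: 5 mL brought to 100 mL → factor 100/5 = 20
Step 2: 2 mL + 38 mL = 40 mL total → factor 40/2 = 20
Step 3: 10 μL brought to 1 mL → factor 1000/10 = 100
Step 4: 50 μL + 4.95 mL = 5000 μL total → factor 5000/50 = 100
Step 5: 200 μL brought to 0.4 mL → factor 400/200 = 2
Overall dilution factor = 20 × 20 × 100 × 100 × 2 = 8 × 10^6
Final = 4.00 mg/mL / 8 × 10^6 = 5.000 × 10^-7 mg/mL = 0.500 ng/mL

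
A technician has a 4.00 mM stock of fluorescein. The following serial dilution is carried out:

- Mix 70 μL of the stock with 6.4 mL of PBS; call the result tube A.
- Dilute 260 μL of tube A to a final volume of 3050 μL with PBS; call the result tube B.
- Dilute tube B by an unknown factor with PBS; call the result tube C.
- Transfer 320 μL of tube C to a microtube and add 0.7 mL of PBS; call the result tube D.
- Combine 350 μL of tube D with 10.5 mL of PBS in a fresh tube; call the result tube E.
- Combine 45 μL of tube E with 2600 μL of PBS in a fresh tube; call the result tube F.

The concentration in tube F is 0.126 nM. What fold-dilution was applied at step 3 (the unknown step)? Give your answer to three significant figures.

Step 1: 70 μL + 6.4 mL = 6470 μL total → factor 6470/70 = 92.429
Step 2: 260 μL brought to 3050 μL → factor 3050/260 = 11.731
Step 3: unknown factor x
Step 4: 320 μL + 0.7 mL = 1020 μL total → factor 1020/320 = 3.1875
Step 5: 350 μL + 10.5 mL = 10850 μL total → factor 10850/350 = 31
Step 6: 45 μL + 2600 μL = 2645 μL total → factor 2645/45 = 58.778
Product of known-step factors = 6.2973 × 10^6
Overall factor = 4.00 mM / (0.126 nM) = 3.1746 × 10^7
x = 3.1746 × 10^7 / 6.2973 × 10^6 = 5.04

5.04-fold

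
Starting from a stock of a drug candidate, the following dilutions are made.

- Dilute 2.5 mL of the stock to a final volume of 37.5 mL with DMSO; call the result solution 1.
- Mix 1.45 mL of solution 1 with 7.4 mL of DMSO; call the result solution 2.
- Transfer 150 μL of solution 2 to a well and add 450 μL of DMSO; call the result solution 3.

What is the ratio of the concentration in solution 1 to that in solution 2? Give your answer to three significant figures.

Step 1: 2.5 mL brought to 37.5 mL → factor 37.5/2.5 = 15
Step 2: 1.45 mL + 7.4 mL = 8.85 mL total → factor 8.85/1.45 = 6.1034
Dilution factor to solution 1 = 15; to solution 2 = 91.552
[solution 1]/[solution 2] = (factor to solution 2)/(factor to solution 1) = 91.552/15 = 6.10

6.10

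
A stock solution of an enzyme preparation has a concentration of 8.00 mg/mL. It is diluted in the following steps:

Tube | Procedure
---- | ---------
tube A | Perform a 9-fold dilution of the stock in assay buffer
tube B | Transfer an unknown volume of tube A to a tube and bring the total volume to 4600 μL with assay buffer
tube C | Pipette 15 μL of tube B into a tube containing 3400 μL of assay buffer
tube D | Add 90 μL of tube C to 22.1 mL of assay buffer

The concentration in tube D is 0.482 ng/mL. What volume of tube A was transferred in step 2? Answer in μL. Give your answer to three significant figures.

Step 1: 9-fold → factor 9
Step 2: v brought to 4600 μL → factor = 4600 μL/v
Step 3: 15 μL + 3400 μL = 3415 μL total → factor 3415/15 = 227.67
Step 4: 90 μL + 22.1 mL = 22190 μL total → factor 22190/90 = 246.56
Product of known-step factors = 5.0519 × 10^5
Overall factor = 8.00 mg/mL / (0.482 ng/mL) = 1.6598 × 10^7
Step-2 factor = 1.6598 × 10^7 / 5.0519 × 10^5 = 32.854
v = 4600 μL / 32.854 = 140 μL

140 μL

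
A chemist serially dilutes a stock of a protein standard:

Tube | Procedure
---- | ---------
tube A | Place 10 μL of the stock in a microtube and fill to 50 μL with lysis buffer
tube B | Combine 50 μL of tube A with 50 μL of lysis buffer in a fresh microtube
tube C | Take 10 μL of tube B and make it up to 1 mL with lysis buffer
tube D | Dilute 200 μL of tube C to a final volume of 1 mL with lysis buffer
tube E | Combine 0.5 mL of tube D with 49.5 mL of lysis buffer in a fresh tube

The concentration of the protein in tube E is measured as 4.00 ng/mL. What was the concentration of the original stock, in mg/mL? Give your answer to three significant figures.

Step 1: 10 μL brought to 50 μL → factor 50/10 = 5
Step 2: 50 μL + 50 μL = 100 μL total → factor 100/50 = 2
Step 3: 10 μL brought to 1 mL → factor 1000/10 = 100
Step 4: 200 μL brought to 1 mL → factor 1000/200 = 5
Step 5: 0.5 mL + 49.5 mL = 50 mL total → factor 50/0.5 = 100
Overall dilution factor = 5 × 2 × 100 × 5 × 100 = 5 × 10^5
Stock = 4.00 ng/mL × 5 × 10^5 = 2.000 × 10^6 ng/mL = 2.00 mg/mL

2.00 mg/mL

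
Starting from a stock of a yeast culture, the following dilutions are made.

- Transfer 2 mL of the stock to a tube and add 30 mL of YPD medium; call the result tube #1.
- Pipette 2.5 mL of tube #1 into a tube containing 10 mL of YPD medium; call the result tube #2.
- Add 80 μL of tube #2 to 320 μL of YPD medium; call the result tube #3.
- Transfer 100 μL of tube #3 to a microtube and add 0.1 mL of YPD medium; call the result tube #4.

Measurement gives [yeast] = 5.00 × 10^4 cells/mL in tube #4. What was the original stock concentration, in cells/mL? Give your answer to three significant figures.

Step 1: 2 mL + 30 mL = 32 mL total → factor 32/2 = 16
Step 2: 2.5 mL + 10 mL = 12.5 mL total → factor 12.5/2.5 = 5
Step 3: 80 μL + 320 μL = 400 μL total → factor 400/80 = 5
Step 4: 100 μL + 0.1 mL = 200 μL total → factor 200/100 = 2
Overall dilution factor = 16 × 5 × 5 × 2 = 800
Stock = 5.00 × 10^4 cells/mL × 800 = 4.00 × 10^7 cells/mL

4.00 × 10^7 cells/mL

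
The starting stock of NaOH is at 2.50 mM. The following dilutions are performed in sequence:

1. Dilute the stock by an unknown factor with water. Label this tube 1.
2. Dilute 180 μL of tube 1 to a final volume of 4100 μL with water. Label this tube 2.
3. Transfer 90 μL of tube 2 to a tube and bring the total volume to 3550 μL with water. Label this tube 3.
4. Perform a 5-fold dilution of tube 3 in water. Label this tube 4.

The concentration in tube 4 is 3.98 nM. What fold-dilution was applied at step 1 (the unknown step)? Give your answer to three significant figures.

140-fold

Step 1: unknown factor x
Step 2: 180 μL brought to 4100 μL → factor 4100/180 = 22.778
Step 3: 90 μL brought to 3550 μL → factor 3550/90 = 39.444
Step 4: 5-fold → factor 5
Product of known-step factors = 4492.3
Overall factor = 2.50 mM / (3.98 nM) = 6.2814 × 10^5
x = 6.2814 × 10^5 / 4492.3 = 140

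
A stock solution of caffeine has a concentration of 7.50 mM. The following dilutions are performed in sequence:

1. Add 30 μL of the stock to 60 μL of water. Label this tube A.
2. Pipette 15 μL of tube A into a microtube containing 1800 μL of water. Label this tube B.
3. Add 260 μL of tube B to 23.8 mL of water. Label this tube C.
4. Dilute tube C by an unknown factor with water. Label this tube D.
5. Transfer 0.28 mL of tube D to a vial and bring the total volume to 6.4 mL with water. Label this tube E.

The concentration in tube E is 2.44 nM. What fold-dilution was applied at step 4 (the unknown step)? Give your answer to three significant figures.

Step 1: 30 μL + 60 μL = 90 μL total → factor 90/30 = 3
Step 2: 15 μL + 1800 μL = 1815 μL total → factor 1815/15 = 121
Step 3: 260 μL + 23.8 mL = 24060 μL total → factor 24060/260 = 92.538
Step 4: unknown factor x
Step 5: 0.28 mL brought to 6.4 mL → factor 6.4/0.28 = 22.857
Product of known-step factors = 7.678 × 10^5
Overall factor = 7.50 mM / (2.44 nM) = 3.0738 × 10^6
x = 3.0738 × 10^6 / 7.678 × 10^5 = 4.00

4.00-fold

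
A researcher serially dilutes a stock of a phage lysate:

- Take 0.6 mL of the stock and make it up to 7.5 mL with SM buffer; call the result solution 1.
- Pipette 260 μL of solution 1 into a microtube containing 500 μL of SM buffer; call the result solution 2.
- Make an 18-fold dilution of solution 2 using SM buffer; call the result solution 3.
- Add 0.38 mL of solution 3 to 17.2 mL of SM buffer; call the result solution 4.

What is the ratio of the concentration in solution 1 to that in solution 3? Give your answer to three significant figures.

52.6

Step 1: 0.6 mL brought to 7.5 mL → factor 7.5/0.6 = 12.5
Step 2: 260 μL + 500 μL = 760 μL total → factor 760/260 = 2.9231
Step 3: 18-fold → factor 18
Dilution factor to solution 1 = 12.5; to solution 3 = 657.69
[solution 1]/[solution 3] = (factor to solution 3)/(factor to solution 1) = 657.69/12.5 = 52.6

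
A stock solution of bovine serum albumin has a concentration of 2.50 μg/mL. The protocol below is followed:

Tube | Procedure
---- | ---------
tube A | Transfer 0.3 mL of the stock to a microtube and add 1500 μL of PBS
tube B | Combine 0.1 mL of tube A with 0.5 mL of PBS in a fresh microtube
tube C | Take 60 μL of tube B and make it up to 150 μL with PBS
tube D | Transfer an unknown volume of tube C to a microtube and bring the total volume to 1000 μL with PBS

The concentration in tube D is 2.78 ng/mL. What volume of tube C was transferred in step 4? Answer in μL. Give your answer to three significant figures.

100 μL

Step 1: 0.3 mL + 1500 μL = 1.8 mL total → factor 1.8/0.3 = 6
Step 2: 0.1 mL + 0.5 mL = 0.6 mL total → factor 0.6/0.1 = 6
Step 3: 60 μL brought to 150 μL → factor 150/60 = 2.5
Step 4: v brought to 1000 μL → factor = 1000 μL/v
Product of known-step factors = 90
Overall factor = 2.50 μg/mL / (2.78 ng/mL) = 899.28
Step-4 factor = 899.28 / 90 = 9.992
v = 1000 μL / 9.992 = 100 μL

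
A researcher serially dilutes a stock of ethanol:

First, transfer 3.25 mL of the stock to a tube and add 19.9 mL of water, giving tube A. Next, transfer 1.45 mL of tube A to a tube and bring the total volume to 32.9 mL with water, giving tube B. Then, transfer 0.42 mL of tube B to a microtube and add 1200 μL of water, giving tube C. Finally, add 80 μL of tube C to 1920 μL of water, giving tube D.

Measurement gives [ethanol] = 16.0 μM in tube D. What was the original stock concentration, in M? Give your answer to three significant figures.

0.249 M

Step 1: 3.25 mL + 19.9 mL = 23.15 mL total → factor 23.15/3.25 = 7.1231
Step 2: 1.45 mL brought to 32.9 mL → factor 32.9/1.45 = 22.69
Step 3: 0.42 mL + 1200 μL = 1.62 mL total → factor 1.62/0.42 = 3.8571
Step 4: 80 μL + 1920 μL = 2000 μL total → factor 2000/80 = 25
Overall dilution factor = 7.1231 × 22.69 × 3.8571 × 25 = 15585
Stock = 16.0 μM × 15585 = 2.494 × 10^5 μM = 0.249 M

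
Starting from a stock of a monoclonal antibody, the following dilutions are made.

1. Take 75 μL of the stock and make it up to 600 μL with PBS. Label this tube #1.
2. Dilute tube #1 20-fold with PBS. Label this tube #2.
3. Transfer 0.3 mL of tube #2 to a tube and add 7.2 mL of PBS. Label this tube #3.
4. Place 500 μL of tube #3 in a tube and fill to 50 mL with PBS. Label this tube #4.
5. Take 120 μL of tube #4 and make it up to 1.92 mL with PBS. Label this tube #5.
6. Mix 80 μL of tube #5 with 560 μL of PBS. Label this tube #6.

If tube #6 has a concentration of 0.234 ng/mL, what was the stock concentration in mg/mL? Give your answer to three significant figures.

Step 1: 75 μL brought to 600 μL → factor 600/75 = 8
Step 2: 20-fold → factor 20
Step 3: 0.3 mL + 7.2 mL = 7.5 mL total → factor 7.5/0.3 = 25
Step 4: 500 μL brought to 50 mL → factor 50000/500 = 100
Step 5: 120 μL brought to 1.92 mL → factor 1920/120 = 16
Step 6: 80 μL + 560 μL = 640 μL total → factor 640/80 = 8
Overall dilution factor = 8 × 20 × 25 × 100 × 16 × 8 = 5.12 × 10^7
Stock = 0.234 ng/mL × 5.12 × 10^7 = 1.198 × 10^7 ng/mL = 12.0 mg/mL

12.0 mg/mL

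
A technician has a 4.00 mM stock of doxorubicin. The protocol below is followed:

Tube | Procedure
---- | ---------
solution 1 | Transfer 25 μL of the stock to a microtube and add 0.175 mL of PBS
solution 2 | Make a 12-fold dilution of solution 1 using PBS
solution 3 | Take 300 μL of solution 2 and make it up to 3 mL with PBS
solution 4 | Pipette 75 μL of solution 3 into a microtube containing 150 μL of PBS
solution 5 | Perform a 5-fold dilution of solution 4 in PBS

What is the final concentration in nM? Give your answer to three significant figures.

Step 1: 25 μL + 0.175 mL = 200 μL total → factor 200/25 = 8
Step 2: 12-fold → factor 12
Step 3: 300 μL brought to 3 mL → factor 3000/300 = 10
Step 4: 75 μL + 150 μL = 225 μL total → factor 225/75 = 3
Step 5: 5-fold → factor 5
Overall dilution factor = 8 × 12 × 10 × 3 × 5 = 14400
Final = 4.00 mM / 14400 = 0.0002778 mM = 278 nM

278 nM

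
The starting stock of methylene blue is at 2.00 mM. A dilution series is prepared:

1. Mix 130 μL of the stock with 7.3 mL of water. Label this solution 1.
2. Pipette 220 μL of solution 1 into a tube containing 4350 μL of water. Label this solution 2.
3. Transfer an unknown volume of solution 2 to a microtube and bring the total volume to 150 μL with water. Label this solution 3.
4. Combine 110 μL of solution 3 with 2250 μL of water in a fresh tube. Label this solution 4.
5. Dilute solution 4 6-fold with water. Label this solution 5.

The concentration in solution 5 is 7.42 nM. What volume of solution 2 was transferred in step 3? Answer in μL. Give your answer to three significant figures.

Step 1: 130 μL + 7.3 mL = 7430 μL total → factor 7430/130 = 57.154
Step 2: 220 μL + 4350 μL = 4570 μL total → factor 4570/220 = 20.773
Step 3: v brought to 150 μL → factor = 150 μL/v
Step 4: 110 μL + 2250 μL = 2360 μL total → factor 2360/110 = 21.455
Step 5: 6-fold → factor 6
Product of known-step factors = 1.5283 × 10^5
Overall factor = 2.00 mM / (7.42 nM) = 2.6954 × 10^5
Step-3 factor = 2.6954 × 10^5 / 1.5283 × 10^5 = 1.7637
v = 150 μL / 1.7637 = 85.1 μL

85.1 μL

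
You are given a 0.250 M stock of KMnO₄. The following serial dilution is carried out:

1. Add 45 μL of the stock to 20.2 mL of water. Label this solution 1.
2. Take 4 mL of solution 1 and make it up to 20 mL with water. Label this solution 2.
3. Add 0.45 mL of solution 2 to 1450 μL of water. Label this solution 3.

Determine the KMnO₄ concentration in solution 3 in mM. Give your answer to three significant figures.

Step 1: 45 μL + 20.2 mL = 20245 μL total → factor 20245/45 = 449.89
Step 2: 4 mL brought to 20 mL → factor 20/4 = 5
Step 3: 0.45 mL + 1450 μL = 1.9 mL total → factor 1.9/0.45 = 4.2222
Overall dilution factor = 449.89 × 5 × 4.2222 = 9497.7
Final = 0.250 M / 9497.7 = 2.632 × 10^-5 M = 0.0263 mM

0.0263 mM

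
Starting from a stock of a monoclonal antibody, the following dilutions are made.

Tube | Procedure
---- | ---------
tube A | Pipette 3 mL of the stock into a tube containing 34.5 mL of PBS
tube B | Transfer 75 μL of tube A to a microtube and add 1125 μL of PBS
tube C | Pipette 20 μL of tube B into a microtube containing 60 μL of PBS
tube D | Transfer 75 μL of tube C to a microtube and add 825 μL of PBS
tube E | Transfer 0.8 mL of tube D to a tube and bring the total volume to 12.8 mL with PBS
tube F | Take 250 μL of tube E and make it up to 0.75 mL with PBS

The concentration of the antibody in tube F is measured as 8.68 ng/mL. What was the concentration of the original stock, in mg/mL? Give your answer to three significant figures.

4.00 mg/mL

Step 1: 3 mL + 34.5 mL = 37.5 mL total → factor 37.5/3 = 12.5
Step 2: 75 μL + 1125 μL = 1200 μL total → factor 1200/75 = 16
Step 3: 20 μL + 60 μL = 80 μL total → factor 80/20 = 4
Step 4: 75 μL + 825 μL = 900 μL total → factor 900/75 = 12
Step 5: 0.8 mL brought to 12.8 mL → factor 12.8/0.8 = 16
Step 6: 250 μL brought to 0.75 mL → factor 750/250 = 3
Overall dilution factor = 12.5 × 16 × 4 × 12 × 16 × 3 = 4.608 × 10^5
Stock = 8.68 ng/mL × 4.608 × 10^5 = 4.000 × 10^6 ng/mL = 4.00 mg/mL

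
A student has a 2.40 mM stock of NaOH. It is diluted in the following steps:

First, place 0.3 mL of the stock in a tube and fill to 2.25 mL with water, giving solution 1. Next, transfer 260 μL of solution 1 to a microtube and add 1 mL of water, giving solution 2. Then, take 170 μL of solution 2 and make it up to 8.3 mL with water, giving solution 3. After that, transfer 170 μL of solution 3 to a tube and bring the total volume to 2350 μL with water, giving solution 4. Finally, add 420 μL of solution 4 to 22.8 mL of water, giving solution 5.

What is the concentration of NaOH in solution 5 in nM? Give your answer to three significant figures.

Step 1: 0.3 mL brought to 2.25 mL → factor 2.25/0.3 = 7.5
Step 2: 260 μL + 1 mL = 1260 μL total → factor 1260/260 = 4.8462
Step 3: 170 μL brought to 8.3 mL → factor 8300/170 = 48.824
Step 4: 170 μL brought to 2350 μL → factor 2350/170 = 13.824
Step 5: 420 μL + 22.8 mL = 23220 μL total → factor 23220/420 = 55.286
Overall dilution factor = 7.5 × 4.8462 × 48.824 × 13.824 × 55.286 = 1.3562 × 10^6
Final = 2.40 mM / 1.3562 × 10^6 = 1.770 × 10^-6 mM = 1.77 nM

1.77 nM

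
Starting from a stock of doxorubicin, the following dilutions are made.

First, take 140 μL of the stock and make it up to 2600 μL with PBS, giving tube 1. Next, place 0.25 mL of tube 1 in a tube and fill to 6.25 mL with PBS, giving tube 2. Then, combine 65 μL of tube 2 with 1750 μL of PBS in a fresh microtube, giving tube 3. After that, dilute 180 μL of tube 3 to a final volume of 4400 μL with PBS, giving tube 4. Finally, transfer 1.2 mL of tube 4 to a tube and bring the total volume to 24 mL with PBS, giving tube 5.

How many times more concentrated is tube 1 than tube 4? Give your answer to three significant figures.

Step 1: 140 μL brought to 2600 μL → factor 2600/140 = 18.571
Step 2: 0.25 mL brought to 6.25 mL → factor 6.25/0.25 = 25
Step 3: 65 μL + 1750 μL = 1815 μL total → factor 1815/65 = 27.923
Step 4: 180 μL brought to 4400 μL → factor 4400/180 = 24.444
Dilution factor to tube 1 = 18.571; to tube 4 = 3.169 × 10^5
[tube 1]/[tube 4] = (factor to tube 4)/(factor to tube 1) = 3.169 × 10^5/18.571 = 1.71 × 10^4

1.71 × 10^4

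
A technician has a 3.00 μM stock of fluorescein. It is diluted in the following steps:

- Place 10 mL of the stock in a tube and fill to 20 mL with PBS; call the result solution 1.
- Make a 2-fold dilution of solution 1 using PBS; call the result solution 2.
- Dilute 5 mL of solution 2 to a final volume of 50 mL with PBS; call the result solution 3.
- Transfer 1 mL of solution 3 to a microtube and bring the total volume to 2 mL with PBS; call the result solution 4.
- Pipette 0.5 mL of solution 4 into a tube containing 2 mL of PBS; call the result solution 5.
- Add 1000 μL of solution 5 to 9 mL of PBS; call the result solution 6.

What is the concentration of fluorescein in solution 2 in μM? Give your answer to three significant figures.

Step 1: 10 mL brought to 20 mL → factor 20/10 = 2
Step 2: 2-fold → factor 2
Dilution factor through solution 2 = 2 × 2 = 4
[solution 2] = 3.00 μM / 4 = 0.750 μM

0.750 μM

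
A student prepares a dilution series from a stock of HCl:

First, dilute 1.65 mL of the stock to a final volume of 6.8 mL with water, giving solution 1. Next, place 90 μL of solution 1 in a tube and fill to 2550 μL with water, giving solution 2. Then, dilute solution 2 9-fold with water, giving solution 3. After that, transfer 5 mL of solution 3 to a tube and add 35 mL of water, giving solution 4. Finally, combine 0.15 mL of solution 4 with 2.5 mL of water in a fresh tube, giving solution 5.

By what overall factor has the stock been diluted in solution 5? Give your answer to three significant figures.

Step 1: 1.65 mL brought to 6.8 mL → factor 6.8/1.65 = 4.1212
Step 2: 90 μL brought to 2550 μL → factor 2550/90 = 28.333
Step 3: 9-fold → factor 9
Step 4: 5 mL + 35 mL = 40 mL total → factor 40/5 = 8
Step 5: 0.15 mL + 2.5 mL = 2.65 mL total → factor 2.65/0.15 = 17.667
Overall dilution factor = 4.1212 × 28.333 × 9 × 8 × 17.667 = 1.4853 × 10^5

1.49 × 10^5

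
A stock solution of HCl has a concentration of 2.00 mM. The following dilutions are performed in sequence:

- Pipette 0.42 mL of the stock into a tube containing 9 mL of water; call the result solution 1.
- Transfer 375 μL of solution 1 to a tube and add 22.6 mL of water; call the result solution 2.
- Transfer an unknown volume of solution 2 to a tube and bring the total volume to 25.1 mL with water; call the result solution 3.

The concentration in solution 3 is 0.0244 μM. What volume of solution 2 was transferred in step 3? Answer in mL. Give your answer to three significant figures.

Step 1: 0.42 mL + 9 mL = 9.42 mL total → factor 9.42/0.42 = 22.429
Step 2: 375 μL + 22.6 mL = 22975 μL total → factor 22975/375 = 61.267
Step 3: v brought to 25.1 mL → factor = 25.1 mL/v
Product of known-step factors = 1374.1
Overall factor = 2.00 mM / (0.0244 μM) = 81967
Step-3 factor = 81967 / 1374.1 = 59.651
v = 25.1 mL / 59.651 = 0.421 mL

0.421 mL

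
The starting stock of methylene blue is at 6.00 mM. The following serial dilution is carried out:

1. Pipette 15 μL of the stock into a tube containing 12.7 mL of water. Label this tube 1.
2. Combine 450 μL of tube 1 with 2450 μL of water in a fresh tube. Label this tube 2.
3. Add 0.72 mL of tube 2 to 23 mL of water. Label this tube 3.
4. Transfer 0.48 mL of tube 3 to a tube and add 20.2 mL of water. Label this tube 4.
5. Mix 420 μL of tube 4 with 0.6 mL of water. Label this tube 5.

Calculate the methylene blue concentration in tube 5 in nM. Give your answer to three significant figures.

0.319 nM

Step 1: 15 μL + 12.7 mL = 12715 μL total → factor 12715/15 = 847.67
Step 2: 450 μL + 2450 μL = 2900 μL total → factor 2900/450 = 6.4444
Step 3: 0.72 mL + 23 mL = 23.72 mL total → factor 23.72/0.72 = 32.944
Step 4: 0.48 mL + 20.2 mL = 20.68 mL total → factor 20.68/0.48 = 43.083
Step 5: 420 μL + 0.6 mL = 1020 μL total → factor 1020/420 = 2.4286
Dilution factor through tube 5 = 847.67 × 6.4444 × 32.944 × 43.083 × 2.4286 = 1.883 × 10^7
[tube 5] = 6.00 mM / 1.883 × 10^7 = 3.186 × 10^-7 mM = 0.319 nM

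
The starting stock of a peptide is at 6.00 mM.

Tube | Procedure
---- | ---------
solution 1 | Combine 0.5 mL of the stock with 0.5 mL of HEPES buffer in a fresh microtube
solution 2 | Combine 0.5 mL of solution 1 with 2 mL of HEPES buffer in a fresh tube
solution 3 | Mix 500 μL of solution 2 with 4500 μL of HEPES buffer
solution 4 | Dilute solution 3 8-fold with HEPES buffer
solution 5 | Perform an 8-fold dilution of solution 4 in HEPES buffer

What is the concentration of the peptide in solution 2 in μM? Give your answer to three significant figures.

600 μM

Step 1: 0.5 mL + 0.5 mL = 1 mL total → factor 1/0.5 = 2
Step 2: 0.5 mL + 2 mL = 2.5 mL total → factor 2.5/0.5 = 5
Dilution factor through solution 2 = 2 × 5 = 10
[solution 2] = 6.00 mM / 10 = 0.6000 mM = 600 μM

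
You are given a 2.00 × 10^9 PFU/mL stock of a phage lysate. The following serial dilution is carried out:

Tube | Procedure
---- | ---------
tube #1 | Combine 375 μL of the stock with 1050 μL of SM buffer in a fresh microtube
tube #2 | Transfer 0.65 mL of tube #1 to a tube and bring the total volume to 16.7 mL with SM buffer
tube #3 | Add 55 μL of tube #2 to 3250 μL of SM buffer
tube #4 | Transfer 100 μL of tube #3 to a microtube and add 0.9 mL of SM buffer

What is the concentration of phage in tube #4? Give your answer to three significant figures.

Step 1: 375 μL + 1050 μL = 1425 μL total → factor 1425/375 = 3.8
Step 2: 0.65 mL brought to 16.7 mL → factor 16.7/0.65 = 25.692
Step 3: 55 μL + 3250 μL = 3305 μL total → factor 3305/55 = 60.091
Step 4: 100 μL + 0.9 mL = 1000 μL total → factor 1000/100 = 10
Dilution factor through tube #4 = 3.8 × 25.692 × 60.091 × 10 = 58667
[tube #4] = 2.00 × 10^9 PFU/mL / 58667 = 3.41 × 10^4 PFU/mL

3.41 × 10^4 PFU/mL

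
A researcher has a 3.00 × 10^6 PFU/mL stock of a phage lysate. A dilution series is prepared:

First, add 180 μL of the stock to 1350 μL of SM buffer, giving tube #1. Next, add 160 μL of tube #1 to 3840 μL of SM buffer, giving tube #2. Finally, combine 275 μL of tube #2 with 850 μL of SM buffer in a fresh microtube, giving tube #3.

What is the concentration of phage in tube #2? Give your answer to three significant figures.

1.41 × 10^4 PFU/mL

Step 1: 180 μL + 1350 μL = 1530 μL total → factor 1530/180 = 8.5
Step 2: 160 μL + 3840 μL = 4000 μL total → factor 4000/160 = 25
Dilution factor through tube #2 = 8.5 × 25 = 212.5
[tube #2] = 3.00 × 10^6 PFU/mL / 212.5 = 1.41 × 10^4 PFU/mL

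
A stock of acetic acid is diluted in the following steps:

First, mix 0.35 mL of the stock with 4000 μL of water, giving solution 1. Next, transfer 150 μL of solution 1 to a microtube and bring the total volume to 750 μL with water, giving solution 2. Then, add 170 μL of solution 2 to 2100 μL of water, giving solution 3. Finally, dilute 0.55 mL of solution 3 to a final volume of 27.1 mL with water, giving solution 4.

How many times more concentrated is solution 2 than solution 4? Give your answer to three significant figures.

Step 1: 0.35 mL + 4000 μL = 4.35 mL total → factor 4.35/0.35 = 12.429
Step 2: 150 μL brought to 750 μL → factor 750/150 = 5
Step 3: 170 μL + 2100 μL = 2270 μL total → factor 2270/170 = 13.353
Step 4: 0.55 mL brought to 27.1 mL → factor 27.1/0.55 = 49.273
Dilution factor to solution 2 = 62.143; to solution 4 = 40886
[solution 2]/[solution 4] = (factor to solution 4)/(factor to solution 2) = 40886/62.143 = 658

658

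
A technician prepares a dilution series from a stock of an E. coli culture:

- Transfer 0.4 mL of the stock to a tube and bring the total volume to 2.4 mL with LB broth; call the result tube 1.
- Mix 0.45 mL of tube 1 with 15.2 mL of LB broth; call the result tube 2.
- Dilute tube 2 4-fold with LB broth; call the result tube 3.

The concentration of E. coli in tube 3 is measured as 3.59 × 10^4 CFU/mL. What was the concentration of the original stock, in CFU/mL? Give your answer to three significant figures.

3.00 × 10^7 CFU/mL

Step 1: 0.4 mL brought to 2.4 mL → factor 2.4/0.4 = 6
Step 2: 0.45 mL + 15.2 mL = 15.65 mL total → factor 15.65/0.45 = 34.778
Step 3: 4-fold → factor 4
Overall dilution factor = 6 × 34.778 × 4 = 834.67
Stock = 3.59 × 10^4 CFU/mL × 834.67 = 3.00 × 10^7 CFU/mL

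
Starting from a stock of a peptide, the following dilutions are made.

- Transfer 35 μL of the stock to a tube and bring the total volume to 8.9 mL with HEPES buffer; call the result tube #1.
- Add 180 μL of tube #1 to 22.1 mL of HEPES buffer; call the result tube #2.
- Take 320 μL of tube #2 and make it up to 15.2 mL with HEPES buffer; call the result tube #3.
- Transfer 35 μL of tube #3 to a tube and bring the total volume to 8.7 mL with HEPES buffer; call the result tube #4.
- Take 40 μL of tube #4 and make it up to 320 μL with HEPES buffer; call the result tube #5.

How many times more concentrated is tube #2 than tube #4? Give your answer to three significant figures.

1.18 × 10^4

Step 1: 35 μL brought to 8.9 mL → factor 8900/35 = 254.29
Step 2: 180 μL + 22.1 mL = 22280 μL total → factor 22280/180 = 123.78
Step 3: 320 μL brought to 15.2 mL → factor 15200/320 = 47.5
Step 4: 35 μL brought to 8.7 mL → factor 8700/35 = 248.57
Dilution factor to tube #2 = 31475; to tube #4 = 3.7163 × 10^8
[tube #2]/[tube #4] = (factor to tube #4)/(factor to tube #2) = 3.7163 × 10^8/31475 = 1.18 × 10^4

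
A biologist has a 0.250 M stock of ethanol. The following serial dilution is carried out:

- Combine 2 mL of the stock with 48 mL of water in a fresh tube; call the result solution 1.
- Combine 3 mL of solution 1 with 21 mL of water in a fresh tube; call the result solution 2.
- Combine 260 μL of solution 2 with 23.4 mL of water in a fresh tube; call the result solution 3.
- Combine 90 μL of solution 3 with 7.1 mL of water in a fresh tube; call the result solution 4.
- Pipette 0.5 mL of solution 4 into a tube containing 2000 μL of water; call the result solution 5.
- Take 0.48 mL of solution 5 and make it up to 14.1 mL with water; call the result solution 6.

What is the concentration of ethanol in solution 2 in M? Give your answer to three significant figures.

0.00125 M

Step 1: 2 mL + 48 mL = 50 mL total → factor 50/2 = 25
Step 2: 3 mL + 21 mL = 24 mL total → factor 24/3 = 8
Dilution factor through solution 2 = 25 × 8 = 200
[solution 2] = 0.250 M / 200 = 0.00125 M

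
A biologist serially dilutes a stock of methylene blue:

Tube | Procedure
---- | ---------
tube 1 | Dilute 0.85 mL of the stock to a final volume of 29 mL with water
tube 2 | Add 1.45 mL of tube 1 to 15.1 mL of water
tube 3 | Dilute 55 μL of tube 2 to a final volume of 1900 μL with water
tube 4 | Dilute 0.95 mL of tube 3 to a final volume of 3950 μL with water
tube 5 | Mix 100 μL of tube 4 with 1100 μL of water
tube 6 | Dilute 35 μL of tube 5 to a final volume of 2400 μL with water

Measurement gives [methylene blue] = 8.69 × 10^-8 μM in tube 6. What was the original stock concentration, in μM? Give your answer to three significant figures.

4.00 μM

Step 1: 0.85 mL brought to 29 mL → factor 29/0.85 = 34.118
Step 2: 1.45 mL + 15.1 mL = 16.55 mL total → factor 16.55/1.45 = 11.414
Step 3: 55 μL brought to 1900 μL → factor 1900/55 = 34.545
Step 4: 0.95 mL brought to 3950 μL → factor 3.95/0.95 = 4.1579
Step 5: 100 μL + 1100 μL = 1200 μL total → factor 1200/100 = 12
Step 6: 35 μL brought to 2400 μL → factor 2400/35 = 68.571
Overall dilution factor = 34.118 × 11.414 × 34.545 × 4.1579 × 12 × 68.571 = 4.6025 × 10^7
Stock = 8.69 × 10^-8 μM × 4.6025 × 10^7 = 4.00 μM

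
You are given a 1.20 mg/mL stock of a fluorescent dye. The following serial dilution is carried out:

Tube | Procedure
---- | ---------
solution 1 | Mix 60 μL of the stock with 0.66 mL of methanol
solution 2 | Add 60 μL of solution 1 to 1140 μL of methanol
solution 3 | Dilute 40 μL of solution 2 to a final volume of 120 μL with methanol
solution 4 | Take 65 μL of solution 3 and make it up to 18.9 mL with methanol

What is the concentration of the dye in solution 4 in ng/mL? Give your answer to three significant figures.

5.73 ng/mL

Step 1: 60 μL + 0.66 mL = 720 μL total → factor 720/60 = 12
Step 2: 60 μL + 1140 μL = 1200 μL total → factor 1200/60 = 20
Step 3: 40 μL brought to 120 μL → factor 120/40 = 3
Step 4: 65 μL brought to 18.9 mL → factor 18900/65 = 290.77
Overall dilution factor = 12 × 20 × 3 × 290.77 = 2.0935 × 10^5
Final = 1.20 mg/mL / 2.0935 × 10^5 = 5.732 × 10^-6 mg/mL = 5.73 ng/mL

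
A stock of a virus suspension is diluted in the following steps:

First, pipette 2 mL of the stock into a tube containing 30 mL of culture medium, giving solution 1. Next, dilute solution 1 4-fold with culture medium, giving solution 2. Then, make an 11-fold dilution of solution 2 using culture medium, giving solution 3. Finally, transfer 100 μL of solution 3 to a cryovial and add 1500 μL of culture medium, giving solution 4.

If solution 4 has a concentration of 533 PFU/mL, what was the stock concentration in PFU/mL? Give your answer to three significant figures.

6.00 × 10^6 PFU/mL

Step 1: 2 mL + 30 mL = 32 mL total → factor 32/2 = 16
Step 2: 4-fold → factor 4
Step 3: 11-fold → factor 11
Step 4: 100 μL + 1500 μL = 1600 μL total → factor 1600/100 = 16
Overall dilution factor = 16 × 4 × 11 × 16 = 11264
Stock = 533 PFU/mL × 11264 = 6.00 × 10^6 PFU/mL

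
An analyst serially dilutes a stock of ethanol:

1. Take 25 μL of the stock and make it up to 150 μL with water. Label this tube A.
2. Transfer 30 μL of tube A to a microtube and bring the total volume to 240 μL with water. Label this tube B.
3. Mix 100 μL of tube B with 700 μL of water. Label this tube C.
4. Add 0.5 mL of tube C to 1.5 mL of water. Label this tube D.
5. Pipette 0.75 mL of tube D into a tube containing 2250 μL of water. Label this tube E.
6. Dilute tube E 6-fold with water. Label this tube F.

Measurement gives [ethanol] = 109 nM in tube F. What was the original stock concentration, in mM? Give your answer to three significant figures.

4.02 mM

Step 1: 25 μL brought to 150 μL → factor 150/25 = 6
Step 2: 30 μL brought to 240 μL → factor 240/30 = 8
Step 3: 100 μL + 700 μL = 800 μL total → factor 800/100 = 8
Step 4: 0.5 mL + 1.5 mL = 2 mL total → factor 2/0.5 = 4
Step 5: 0.75 mL + 2250 μL = 3 mL total → factor 3/0.75 = 4
Step 6: 6-fold → factor 6
Overall dilution factor = 6 × 8 × 8 × 4 × 4 × 6 = 36864
Stock = 109 nM × 36864 = 4.018 × 10^6 nM = 4.02 mM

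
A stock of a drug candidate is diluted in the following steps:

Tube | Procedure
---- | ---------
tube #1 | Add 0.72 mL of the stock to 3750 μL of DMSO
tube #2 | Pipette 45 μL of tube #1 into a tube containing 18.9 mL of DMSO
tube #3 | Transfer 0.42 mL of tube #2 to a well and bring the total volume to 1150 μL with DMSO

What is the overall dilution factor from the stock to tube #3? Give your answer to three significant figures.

Step 1: 0.72 mL + 3750 μL = 4.47 mL total → factor 4.47/0.72 = 6.2083
Step 2: 45 μL + 18.9 mL = 18945 μL total → factor 18945/45 = 421
Step 3: 0.42 mL brought to 1150 μL → factor 1.15/0.42 = 2.7381
Overall dilution factor = 6.2083 × 421 × 2.7381 = 7156.6

7.16 × 10^3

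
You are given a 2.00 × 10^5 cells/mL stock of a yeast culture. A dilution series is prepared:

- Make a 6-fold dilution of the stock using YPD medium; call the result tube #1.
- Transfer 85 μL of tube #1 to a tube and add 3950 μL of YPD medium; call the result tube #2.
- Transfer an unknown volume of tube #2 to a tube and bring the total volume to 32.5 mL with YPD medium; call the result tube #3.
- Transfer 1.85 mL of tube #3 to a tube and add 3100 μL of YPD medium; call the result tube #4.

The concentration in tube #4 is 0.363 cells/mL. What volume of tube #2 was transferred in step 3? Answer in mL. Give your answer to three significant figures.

Step 1: 6-fold → factor 6
Step 2: 85 μL + 3950 μL = 4035 μL total → factor 4035/85 = 47.471
Step 3: v brought to 32.5 mL → factor = 32.5 mL/v
Step 4: 1.85 mL + 3100 μL = 4.95 mL total → factor 4.95/1.85 = 2.6757
Product of known-step factors = 762.1
Overall factor = 2.00 × 10^5 cells/mL / (0.363 cells/mL) = 5.5096 × 10^5
Step-3 factor = 5.5096 × 10^5 / 762.1 = 722.96
v = 32.5 mL / 722.96 = 0.0450 mL

0.0450 mL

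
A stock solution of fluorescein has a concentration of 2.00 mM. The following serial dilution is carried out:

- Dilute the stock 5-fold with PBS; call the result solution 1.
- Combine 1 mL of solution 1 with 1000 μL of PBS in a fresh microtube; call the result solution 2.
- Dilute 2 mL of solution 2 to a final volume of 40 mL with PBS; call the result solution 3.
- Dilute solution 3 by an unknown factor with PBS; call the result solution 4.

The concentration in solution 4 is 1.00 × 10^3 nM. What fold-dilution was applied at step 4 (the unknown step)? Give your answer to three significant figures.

10.0-fold

Step 1: 5-fold → factor 5
Step 2: 1 mL + 1000 μL = 2 mL total → factor 2/1 = 2
Step 3: 2 mL brought to 40 mL → factor 40/2 = 20
Step 4: unknown factor x
Product of known-step factors = 200
Overall factor = 2.00 mM / (1.00 × 10^3 nM) = 2000
x = 2000 / 200 = 10.0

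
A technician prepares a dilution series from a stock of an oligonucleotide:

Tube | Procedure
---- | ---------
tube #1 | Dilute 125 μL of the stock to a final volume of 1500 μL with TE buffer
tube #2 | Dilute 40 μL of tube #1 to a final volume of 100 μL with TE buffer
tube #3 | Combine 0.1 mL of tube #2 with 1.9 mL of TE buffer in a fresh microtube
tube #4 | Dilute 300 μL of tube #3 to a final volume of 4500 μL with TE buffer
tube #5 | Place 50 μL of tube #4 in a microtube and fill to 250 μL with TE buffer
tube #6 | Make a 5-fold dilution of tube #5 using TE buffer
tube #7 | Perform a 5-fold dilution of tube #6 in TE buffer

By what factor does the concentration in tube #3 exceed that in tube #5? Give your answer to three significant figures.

75.0

Step 1: 125 μL brought to 1500 μL → factor 1500/125 = 12
Step 2: 40 μL brought to 100 μL → factor 100/40 = 2.5
Step 3: 0.1 mL + 1.9 mL = 2 mL total → factor 2/0.1 = 20
Step 4: 300 μL brought to 4500 μL → factor 4500/300 = 15
Step 5: 50 μL brought to 250 μL → factor 250/50 = 5
Dilution factor to tube #3 = 600; to tube #5 = 45000
[tube #3]/[tube #5] = (factor to tube #5)/(factor to tube #3) = 45000/600 = 75.0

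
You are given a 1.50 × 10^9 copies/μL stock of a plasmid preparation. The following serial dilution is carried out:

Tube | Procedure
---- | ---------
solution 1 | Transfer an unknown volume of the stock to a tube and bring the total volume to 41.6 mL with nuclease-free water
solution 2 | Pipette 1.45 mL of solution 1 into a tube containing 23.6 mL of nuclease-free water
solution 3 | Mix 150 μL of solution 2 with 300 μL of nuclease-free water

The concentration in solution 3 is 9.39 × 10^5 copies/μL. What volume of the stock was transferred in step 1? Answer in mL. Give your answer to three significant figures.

1.35 mL

Step 1: v brought to 41.6 mL → factor = 41.6 mL/v
Step 2: 1.45 mL + 23.6 mL = 25.05 mL total → factor 25.05/1.45 = 17.276
Step 3: 150 μL + 300 μL = 450 μL total → factor 450/150 = 3
Product of known-step factors = 51.828
Overall factor = 1.50 × 10^9 copies/μL / (9.39 × 10^5 copies/μL) = 1597.4
Step-1 factor = 1597.4 / 51.828 = 30.822
v = 41.6 mL / 30.822 = 1.35 mL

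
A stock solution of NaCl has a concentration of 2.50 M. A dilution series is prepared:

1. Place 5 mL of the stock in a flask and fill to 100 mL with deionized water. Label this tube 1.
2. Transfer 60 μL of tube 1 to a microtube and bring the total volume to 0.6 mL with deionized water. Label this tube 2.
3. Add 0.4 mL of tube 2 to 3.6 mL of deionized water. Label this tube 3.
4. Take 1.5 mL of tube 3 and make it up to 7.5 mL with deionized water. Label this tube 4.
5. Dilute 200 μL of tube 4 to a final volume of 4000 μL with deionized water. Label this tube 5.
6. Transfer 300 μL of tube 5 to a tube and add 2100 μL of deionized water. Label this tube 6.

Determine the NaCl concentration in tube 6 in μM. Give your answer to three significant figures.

Step 1: 5 mL brought to 100 mL → factor 100/5 = 20
Step 2: 60 μL brought to 0.6 mL → factor 600/60 = 10
Step 3: 0.4 mL + 3.6 mL = 4 mL total → factor 4/0.4 = 10
Step 4: 1.5 mL brought to 7.5 mL → factor 7.5/1.5 = 5
Step 5: 200 μL brought to 4000 μL → factor 4000/200 = 20
Step 6: 300 μL + 2100 μL = 2400 μL total → factor 2400/300 = 8
Overall dilution factor = 20 × 10 × 10 × 5 × 20 × 8 = 1.6 × 10^6
Final = 2.50 M / 1.6 × 10^6 = 1.563 × 10^-6 M = 1.56 μM

1.56 μM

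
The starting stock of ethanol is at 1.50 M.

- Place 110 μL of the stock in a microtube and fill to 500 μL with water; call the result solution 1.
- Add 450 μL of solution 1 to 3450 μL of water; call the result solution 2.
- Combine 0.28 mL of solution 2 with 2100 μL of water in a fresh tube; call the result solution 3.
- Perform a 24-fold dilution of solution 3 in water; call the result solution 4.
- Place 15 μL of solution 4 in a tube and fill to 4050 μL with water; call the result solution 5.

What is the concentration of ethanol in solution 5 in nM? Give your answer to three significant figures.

691 nM

Step 1: 110 μL brought to 500 μL → factor 500/110 = 4.5455
Step 2: 450 μL + 3450 μL = 3900 μL total → factor 3900/450 = 8.6667
Step 3: 0.28 mL + 2100 μL = 2.38 mL total → factor 2.38/0.28 = 8.5
Step 4: 24-fold → factor 24
Step 5: 15 μL brought to 4050 μL → factor 4050/15 = 270
Overall dilution factor = 4.5455 × 8.6667 × 8.5 × 24 × 270 = 2.1698 × 10^6
Final = 1.50 M / 2.1698 × 10^6 = 6.913 × 10^-7 M = 691 nM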